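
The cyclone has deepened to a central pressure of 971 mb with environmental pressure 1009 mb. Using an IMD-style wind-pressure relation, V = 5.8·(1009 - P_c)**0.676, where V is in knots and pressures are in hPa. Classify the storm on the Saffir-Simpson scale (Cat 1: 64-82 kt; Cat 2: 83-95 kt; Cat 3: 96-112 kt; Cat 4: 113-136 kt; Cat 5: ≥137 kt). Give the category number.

1

ΔP = 1009 − 971 = 38 mb.
V ≈ 5.8 × 38^0.676 = 5.8 × 11.69 ≈ 68 kt.
68 kt falls in the Category 1 band.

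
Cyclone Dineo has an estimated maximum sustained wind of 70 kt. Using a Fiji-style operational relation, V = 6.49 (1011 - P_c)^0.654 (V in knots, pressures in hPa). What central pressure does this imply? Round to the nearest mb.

ΔP = (V / 6.49)^(1/0.654) = (70/6.49)^1.529.
70/6.49 = 10.786; 10.786^1.529 ≈ 37.96 mb.
P_c = 1011 − 37.96 = 973.04 ≈ 973 mb.

973 mb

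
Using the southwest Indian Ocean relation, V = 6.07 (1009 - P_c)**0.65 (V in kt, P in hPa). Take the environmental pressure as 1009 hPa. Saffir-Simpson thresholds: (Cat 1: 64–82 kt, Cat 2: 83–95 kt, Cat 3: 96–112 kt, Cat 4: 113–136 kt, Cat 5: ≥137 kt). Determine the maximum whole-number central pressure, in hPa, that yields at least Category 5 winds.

Category 5 begins at V = 137 kt.
Required ΔP = (137/6.07)^(1/0.65) = 22.570^1.538 ≈ 120.88 hPa.
P_c ≤ 1009 − 120.88 = 888.12, so the highest integer P_c is 888 hPa.

888 hPa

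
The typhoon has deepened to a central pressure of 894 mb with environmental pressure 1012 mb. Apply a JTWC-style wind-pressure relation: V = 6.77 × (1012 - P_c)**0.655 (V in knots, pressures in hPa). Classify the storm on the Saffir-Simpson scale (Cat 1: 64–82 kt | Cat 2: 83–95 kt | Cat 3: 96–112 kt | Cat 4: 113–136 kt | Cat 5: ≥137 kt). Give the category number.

ΔP = 1012 − 894 = 118 mb.
V ≈ 6.77 × 118^0.655 = 6.77 × 22.76 ≈ 154 kt.
154 kt falls in the Category 5 band.

5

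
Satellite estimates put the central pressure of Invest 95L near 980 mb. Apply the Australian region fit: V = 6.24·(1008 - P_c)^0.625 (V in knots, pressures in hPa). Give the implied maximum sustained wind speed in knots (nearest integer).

50 kt

ΔP = 1008 − 980 = 28 mb.
28^0.625 ≈ 8.026.
V ≈ 6.24 × 8.026 ≈ 50.1 kt.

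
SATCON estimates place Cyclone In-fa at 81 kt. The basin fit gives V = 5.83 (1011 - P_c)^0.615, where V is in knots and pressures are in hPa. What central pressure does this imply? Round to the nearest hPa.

939 hPa

ΔP = (V / 5.83)^(1/0.615) = (81/5.83)^1.626.
81/5.83 = 13.894; 13.894^1.626 ≈ 72.15 hPa.
P_c = 1011 − 72.15 = 938.85 ≈ 939 hPa.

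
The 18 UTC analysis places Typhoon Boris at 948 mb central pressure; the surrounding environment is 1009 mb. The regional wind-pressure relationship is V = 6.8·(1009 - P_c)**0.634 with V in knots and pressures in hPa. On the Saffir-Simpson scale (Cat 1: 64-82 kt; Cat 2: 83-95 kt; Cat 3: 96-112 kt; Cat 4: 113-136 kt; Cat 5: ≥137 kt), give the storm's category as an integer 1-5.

2

ΔP = 1009 − 948 = 61 mb.
V ≈ 6.8 × 61^0.634 = 6.8 × 13.55 ≈ 92 kt.
92 kt falls in the Category 2 band.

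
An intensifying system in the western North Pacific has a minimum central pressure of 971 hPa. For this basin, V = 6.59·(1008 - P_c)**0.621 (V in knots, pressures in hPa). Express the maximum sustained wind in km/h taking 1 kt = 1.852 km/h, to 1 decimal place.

114.9 km/h

ΔP = 1008 − 971 = 37 hPa.
V ≈ 6.59 × 37^0.621 = 6.59 × 9.416 ≈ 62.050 kt.
62.050 × 1.852 ≈ 114.92 km/h → 114.9 km/h.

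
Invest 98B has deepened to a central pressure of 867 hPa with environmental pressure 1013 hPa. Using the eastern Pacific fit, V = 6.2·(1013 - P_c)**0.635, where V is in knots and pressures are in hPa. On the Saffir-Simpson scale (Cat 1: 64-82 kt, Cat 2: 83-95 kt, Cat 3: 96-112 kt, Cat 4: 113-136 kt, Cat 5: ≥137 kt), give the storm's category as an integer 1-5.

5

ΔP = 1013 − 867 = 146 hPa.
V ≈ 6.2 × 146^0.635 = 6.2 × 23.68 ≈ 147 kt.
147 kt falls in the Category 5 band.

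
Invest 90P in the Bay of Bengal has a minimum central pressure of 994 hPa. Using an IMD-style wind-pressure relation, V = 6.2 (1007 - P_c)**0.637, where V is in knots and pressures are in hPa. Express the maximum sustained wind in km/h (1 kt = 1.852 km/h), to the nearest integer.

59 km/h

ΔP = 1007 − 994 = 13 hPa.
V ≈ 6.2 × 13^0.637 = 6.2 × 5.124 ≈ 31.767 kt.
31.767 × 1.852 ≈ 58.83 km/h → 59 km/h.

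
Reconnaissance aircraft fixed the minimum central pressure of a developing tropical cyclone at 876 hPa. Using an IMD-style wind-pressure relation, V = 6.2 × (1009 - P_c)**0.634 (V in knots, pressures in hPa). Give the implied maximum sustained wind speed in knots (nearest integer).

ΔP = 1009 − 876 = 133 hPa.
133^0.634 ≈ 22.209.
V ≈ 6.2 × 22.209 ≈ 137.7 kt.

138 kt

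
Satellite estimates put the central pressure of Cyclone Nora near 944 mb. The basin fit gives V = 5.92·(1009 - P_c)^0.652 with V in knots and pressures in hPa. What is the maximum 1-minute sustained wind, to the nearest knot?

90 kt

ΔP = 1009 − 944 = 65 mb.
65^0.652 ≈ 15.206.
V ≈ 5.92 × 15.206 ≈ 90.0 kt.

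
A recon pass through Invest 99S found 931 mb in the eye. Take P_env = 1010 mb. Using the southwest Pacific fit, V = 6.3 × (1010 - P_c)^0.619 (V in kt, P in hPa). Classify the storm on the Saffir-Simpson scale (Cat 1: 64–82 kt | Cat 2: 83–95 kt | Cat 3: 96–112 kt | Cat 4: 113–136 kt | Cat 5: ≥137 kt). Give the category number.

2

ΔP = 1010 − 931 = 79 mb.
V ≈ 6.3 × 79^0.619 = 6.3 × 14.95 ≈ 94 kt.
94 kt falls in the Category 2 band.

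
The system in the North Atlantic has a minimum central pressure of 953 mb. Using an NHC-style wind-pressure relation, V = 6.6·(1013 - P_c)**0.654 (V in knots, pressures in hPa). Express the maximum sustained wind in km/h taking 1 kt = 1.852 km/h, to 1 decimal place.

177.9 km/h

ΔP = 1013 − 953 = 60 mb.
V ≈ 6.6 × 60^0.654 = 6.6 × 14.552 ≈ 96.041 kt.
96.041 × 1.852 ≈ 177.87 km/h → 177.9 km/h.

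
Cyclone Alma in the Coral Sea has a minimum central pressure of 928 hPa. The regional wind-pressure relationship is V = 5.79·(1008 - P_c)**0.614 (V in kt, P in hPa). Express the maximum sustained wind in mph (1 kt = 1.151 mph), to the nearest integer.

98 mph

ΔP = 1008 − 928 = 80 hPa.
V ≈ 5.79 × 80^0.614 = 5.79 × 14.740 ≈ 85.345 kt.
85.345 × 1.151 ≈ 98.23 mph → 98 mph.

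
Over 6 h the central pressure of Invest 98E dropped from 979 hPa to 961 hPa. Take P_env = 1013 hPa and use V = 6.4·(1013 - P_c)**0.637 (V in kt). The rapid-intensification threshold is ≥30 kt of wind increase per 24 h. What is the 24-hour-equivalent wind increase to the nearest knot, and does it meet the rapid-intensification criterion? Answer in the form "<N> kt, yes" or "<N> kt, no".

75 kt, yes

V₁: ΔP = 34, V ≈ 6.4 × 34^0.637 ≈ 60.50 kt.
V₂: ΔP = 52, V ≈ 6.4 × 52^0.637 ≈ 79.30 kt.
ΔV over 6 h = 18.80 kt → 24 h equivalent = 18.80 × 24/6 ≈ 75.20 kt.
75 kt ≥ 30 kt ⇒ rapid intensification.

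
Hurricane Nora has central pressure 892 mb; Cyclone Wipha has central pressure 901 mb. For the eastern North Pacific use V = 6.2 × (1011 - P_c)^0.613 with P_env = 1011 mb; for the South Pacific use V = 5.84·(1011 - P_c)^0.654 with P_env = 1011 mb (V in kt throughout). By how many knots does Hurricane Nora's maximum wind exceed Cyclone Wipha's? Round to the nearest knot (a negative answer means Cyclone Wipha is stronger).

-10 kt

Hurricane Nora: ΔP = 119; V ≈ 6.2 × 119^0.613 ≈ 116.07 kt.
Cyclone Wipha: ΔP = 110; V ≈ 5.84 × 110^0.654 ≈ 126.32 kt.
Difference ≈ 116.07 − 126.32 = -10.25 → -10 kt.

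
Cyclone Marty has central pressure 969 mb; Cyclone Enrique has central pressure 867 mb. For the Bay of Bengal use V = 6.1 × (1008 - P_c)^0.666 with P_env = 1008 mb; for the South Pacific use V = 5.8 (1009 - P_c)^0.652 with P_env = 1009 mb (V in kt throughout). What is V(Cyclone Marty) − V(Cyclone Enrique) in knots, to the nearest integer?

-77 kt

Cyclone Marty: ΔP = 39; V ≈ 6.1 × 39^0.666 ≈ 69.98 kt.
Cyclone Enrique: ΔP = 142; V ≈ 5.8 × 142^0.652 ≈ 146.80 kt.
Difference ≈ 69.98 − 146.80 = -76.82 → -77 kt.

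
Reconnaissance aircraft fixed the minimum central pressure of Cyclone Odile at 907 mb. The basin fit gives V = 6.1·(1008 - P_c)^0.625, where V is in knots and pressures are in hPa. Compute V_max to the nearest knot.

ΔP = 1008 − 907 = 101 mb.
101^0.625 ≈ 17.894.
V ≈ 6.1 × 17.894 ≈ 109.2 kt.

109 kt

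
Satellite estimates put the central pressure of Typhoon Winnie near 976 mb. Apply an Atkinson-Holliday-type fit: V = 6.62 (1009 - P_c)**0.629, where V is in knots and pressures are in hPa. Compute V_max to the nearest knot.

60 kt

ΔP = 1009 − 976 = 33 mb.
33^0.629 ≈ 9.019.
V ≈ 6.62 × 9.019 ≈ 59.7 kt.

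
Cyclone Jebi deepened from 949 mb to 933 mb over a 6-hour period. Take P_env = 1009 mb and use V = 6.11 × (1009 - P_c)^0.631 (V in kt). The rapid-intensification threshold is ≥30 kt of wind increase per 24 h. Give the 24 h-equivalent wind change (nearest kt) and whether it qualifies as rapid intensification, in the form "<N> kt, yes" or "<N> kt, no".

52 kt, yes

V₁: ΔP = 60, V ≈ 6.11 × 60^0.631 ≈ 80.92 kt.
V₂: ΔP = 76, V ≈ 6.11 × 76^0.631 ≈ 93.94 kt.
ΔV over 6 h = 13.02 kt → 24 h equivalent = 13.02 × 24/6 ≈ 52.08 kt.
52 kt ≥ 30 kt ⇒ rapid intensification.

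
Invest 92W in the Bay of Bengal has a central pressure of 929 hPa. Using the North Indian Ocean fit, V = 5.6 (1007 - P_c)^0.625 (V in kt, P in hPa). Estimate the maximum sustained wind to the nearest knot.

85 kt

ΔP = 1007 − 929 = 78 hPa.
78^0.625 ≈ 15.225.
V ≈ 5.6 × 15.225 ≈ 85.3 kt.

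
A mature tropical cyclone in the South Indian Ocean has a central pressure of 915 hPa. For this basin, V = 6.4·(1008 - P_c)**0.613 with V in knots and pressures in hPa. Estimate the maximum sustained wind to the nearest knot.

ΔP = 1008 − 915 = 93 hPa.
93^0.613 ≈ 16.095.
V ≈ 6.4 × 16.095 ≈ 103.0 kt.

103 kt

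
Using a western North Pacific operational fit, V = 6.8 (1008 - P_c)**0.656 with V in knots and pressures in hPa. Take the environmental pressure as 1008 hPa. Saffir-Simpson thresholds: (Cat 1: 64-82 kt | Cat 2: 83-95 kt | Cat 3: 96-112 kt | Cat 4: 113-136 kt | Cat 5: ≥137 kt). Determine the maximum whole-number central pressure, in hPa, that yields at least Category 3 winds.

Category 3 begins at V = 96 kt.
Required ΔP = (96/6.8)^(1/0.656) = 14.118^1.524 ≈ 56.58 hPa.
P_c ≤ 1008 − 56.58 = 951.42, so the highest integer P_c is 951 hPa.

951 hPa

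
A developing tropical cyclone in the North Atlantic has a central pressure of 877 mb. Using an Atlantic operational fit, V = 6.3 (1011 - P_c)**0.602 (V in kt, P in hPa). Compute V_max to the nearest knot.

ΔP = 1011 − 877 = 134 mb.
134^0.602 ≈ 19.077.
V ≈ 6.3 × 19.077 ≈ 120.2 kt.

120 kt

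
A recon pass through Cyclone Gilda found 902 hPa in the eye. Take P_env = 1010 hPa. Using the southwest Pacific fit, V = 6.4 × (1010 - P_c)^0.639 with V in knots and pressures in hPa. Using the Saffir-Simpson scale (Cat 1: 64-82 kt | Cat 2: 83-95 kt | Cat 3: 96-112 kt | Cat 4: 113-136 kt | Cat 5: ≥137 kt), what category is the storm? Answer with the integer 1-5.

4

ΔP = 1010 − 902 = 108 hPa.
V ≈ 6.4 × 108^0.639 = 6.4 × 19.92 ≈ 128 kt.
128 kt falls in the Category 4 band.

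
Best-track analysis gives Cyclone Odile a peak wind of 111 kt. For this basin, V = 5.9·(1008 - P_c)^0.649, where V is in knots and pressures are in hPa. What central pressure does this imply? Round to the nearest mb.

ΔP = (V / 5.9)^(1/0.649) = (111/5.9)^1.541.
111/5.9 = 18.814; 18.814^1.541 ≈ 91.99 mb.
P_c = 1008 − 91.99 = 916.01 ≈ 916 mb.

916 mb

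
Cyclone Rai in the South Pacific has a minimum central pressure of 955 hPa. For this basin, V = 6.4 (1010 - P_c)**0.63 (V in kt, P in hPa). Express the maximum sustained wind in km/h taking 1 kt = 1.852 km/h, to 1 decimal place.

ΔP = 1010 − 955 = 55 hPa.
V ≈ 6.4 × 55^0.63 = 6.4 × 12.486 ≈ 79.911 kt.
79.911 × 1.852 ≈ 148.00 km/h → 148.0 km/h.

148.0 km/h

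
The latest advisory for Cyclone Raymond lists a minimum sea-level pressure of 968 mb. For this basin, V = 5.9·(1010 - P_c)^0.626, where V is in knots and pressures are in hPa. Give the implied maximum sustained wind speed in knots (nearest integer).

61 kt

ΔP = 1010 − 968 = 42 mb.
42^0.626 ≈ 10.379.
V ≈ 5.9 × 10.379 ≈ 61.2 kt.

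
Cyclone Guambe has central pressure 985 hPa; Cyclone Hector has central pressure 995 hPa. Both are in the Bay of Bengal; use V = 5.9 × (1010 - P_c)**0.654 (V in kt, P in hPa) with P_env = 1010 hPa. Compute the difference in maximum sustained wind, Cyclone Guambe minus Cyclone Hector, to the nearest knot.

Cyclone Guambe: ΔP = 25; V ≈ 5.9 × 25^0.654 ≈ 48.43 kt.
Cyclone Hector: ΔP = 15; V ≈ 5.9 × 15^0.654 ≈ 34.67 kt.
Difference ≈ 48.43 − 34.67 = 13.76 → 14 kt.

14 kt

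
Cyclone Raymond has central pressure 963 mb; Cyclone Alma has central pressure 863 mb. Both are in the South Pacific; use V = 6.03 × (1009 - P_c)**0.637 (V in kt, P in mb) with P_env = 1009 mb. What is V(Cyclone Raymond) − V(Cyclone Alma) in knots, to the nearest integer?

-75 kt

Cyclone Raymond: ΔP = 46; V ≈ 6.03 × 46^0.637 ≈ 69.10 kt.
Cyclone Alma: ΔP = 146; V ≈ 6.03 × 146^0.637 ≈ 144.21 kt.
Difference ≈ 69.10 − 144.21 = -75.11 → -75 kt.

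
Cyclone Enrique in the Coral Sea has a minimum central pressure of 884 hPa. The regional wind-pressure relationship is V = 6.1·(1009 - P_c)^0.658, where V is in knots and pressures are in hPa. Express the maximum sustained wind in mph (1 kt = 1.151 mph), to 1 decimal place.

ΔP = 1009 − 884 = 125 hPa.
V ≈ 6.1 × 125^0.658 = 6.1 × 23.975 ≈ 146.250 kt.
146.250 × 1.151 ≈ 168.33 mph → 168.3 mph.

168.3 mph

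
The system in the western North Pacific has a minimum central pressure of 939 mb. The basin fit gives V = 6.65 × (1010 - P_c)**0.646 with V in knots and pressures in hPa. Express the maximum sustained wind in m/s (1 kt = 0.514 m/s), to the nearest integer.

54 m/s

ΔP = 1010 − 939 = 71 mb.
V ≈ 6.65 × 71^0.646 = 6.65 × 15.700 ≈ 104.408 kt.
104.408 × 0.514 ≈ 53.67 m/s → 54 m/s.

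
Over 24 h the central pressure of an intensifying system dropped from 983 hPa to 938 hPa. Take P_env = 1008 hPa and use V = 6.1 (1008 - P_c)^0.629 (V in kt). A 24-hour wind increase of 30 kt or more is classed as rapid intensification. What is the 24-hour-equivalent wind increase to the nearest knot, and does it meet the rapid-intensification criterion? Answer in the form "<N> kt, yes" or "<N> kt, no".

V₁: ΔP = 25, V ≈ 6.1 × 25^0.629 ≈ 46.20 kt.
V₂: ΔP = 70, V ≈ 6.1 × 70^0.629 ≈ 88.29 kt.
ΔV over 24 h = 42.09 kt → 24 h equivalent = 42.09 × 24/24 ≈ 42.09 kt.
42 kt ≥ 30 kt ⇒ rapid intensification.

42 kt, yes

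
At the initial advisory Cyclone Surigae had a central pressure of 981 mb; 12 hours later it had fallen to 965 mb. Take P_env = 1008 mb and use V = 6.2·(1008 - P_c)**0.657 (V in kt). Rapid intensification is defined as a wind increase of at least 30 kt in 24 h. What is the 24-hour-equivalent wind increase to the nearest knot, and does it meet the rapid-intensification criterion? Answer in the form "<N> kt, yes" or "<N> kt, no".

39 kt, yes

V₁: ΔP = 27, V ≈ 6.2 × 27^0.657 ≈ 54.05 kt.
V₂: ΔP = 43, V ≈ 6.2 × 43^0.657 ≈ 73.38 kt.
ΔV over 12 h = 19.33 kt → 24 h equivalent = 19.33 × 24/12 ≈ 38.66 kt.
39 kt ≥ 30 kt ⇒ rapid intensification.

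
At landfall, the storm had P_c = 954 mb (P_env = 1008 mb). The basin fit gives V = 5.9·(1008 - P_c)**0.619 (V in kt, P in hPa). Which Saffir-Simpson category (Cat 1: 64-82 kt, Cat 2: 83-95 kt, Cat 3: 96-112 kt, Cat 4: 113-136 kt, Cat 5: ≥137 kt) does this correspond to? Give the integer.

ΔP = 1008 − 954 = 54 mb.
V ≈ 5.9 × 54^0.619 = 5.9 × 11.81 ≈ 70 kt.
70 kt falls in the Category 1 band.

1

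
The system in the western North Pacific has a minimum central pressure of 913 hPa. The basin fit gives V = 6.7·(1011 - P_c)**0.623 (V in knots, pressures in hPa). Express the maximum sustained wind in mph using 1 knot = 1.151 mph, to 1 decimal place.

ΔP = 1011 − 913 = 98 hPa.
V ≈ 6.7 × 98^0.623 = 6.7 × 17.399 ≈ 116.576 kt.
116.576 × 1.151 ≈ 134.18 mph → 134.2 mph.

134.2 mph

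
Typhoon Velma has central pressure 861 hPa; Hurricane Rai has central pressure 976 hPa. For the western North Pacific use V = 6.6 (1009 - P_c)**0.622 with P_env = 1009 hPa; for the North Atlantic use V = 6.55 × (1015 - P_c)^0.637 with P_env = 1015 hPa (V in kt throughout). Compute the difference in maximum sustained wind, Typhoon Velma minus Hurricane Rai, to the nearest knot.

Typhoon Velma: ΔP = 148; V ≈ 6.6 × 148^0.622 ≈ 147.72 kt.
Hurricane Rai: ΔP = 39; V ≈ 6.55 × 39^0.637 ≈ 67.57 kt.
Difference ≈ 147.72 − 67.57 = 80.15 → 80 kt.

80 kt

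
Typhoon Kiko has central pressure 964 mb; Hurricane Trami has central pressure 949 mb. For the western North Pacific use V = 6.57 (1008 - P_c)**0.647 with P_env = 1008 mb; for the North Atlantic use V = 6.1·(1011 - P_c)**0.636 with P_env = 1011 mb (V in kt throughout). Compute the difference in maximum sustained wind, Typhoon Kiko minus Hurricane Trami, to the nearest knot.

-8 kt

Typhoon Kiko: ΔP = 44; V ≈ 6.57 × 44^0.647 ≈ 76.01 kt.
Hurricane Trami: ΔP = 62; V ≈ 6.1 × 62^0.636 ≈ 84.20 kt.
Difference ≈ 76.01 − 84.20 = -8.19 → -8 kt.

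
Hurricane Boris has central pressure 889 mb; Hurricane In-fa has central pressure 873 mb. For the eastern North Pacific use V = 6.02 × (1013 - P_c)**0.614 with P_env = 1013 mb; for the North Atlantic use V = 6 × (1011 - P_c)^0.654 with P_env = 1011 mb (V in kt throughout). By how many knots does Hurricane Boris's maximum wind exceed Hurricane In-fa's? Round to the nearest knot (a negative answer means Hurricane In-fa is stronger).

Hurricane Boris: ΔP = 124; V ≈ 6.02 × 124^0.614 ≈ 116.13 kt.
Hurricane In-fa: ΔP = 138; V ≈ 6 × 138^0.654 ≈ 150.53 kt.
Difference ≈ 116.13 − 150.53 = -34.40 → -34 kt.

-34 kt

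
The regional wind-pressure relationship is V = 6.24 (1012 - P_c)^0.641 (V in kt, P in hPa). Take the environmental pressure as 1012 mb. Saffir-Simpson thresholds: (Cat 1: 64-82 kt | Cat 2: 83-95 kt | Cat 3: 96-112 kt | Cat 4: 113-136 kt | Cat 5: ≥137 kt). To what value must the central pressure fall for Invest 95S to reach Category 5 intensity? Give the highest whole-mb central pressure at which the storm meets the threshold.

888 mb

Category 5 begins at V = 137 kt.
Required ΔP = (137/6.24)^(1/0.641) = 21.955^1.560 ≈ 123.85 mb.
P_c ≤ 1012 − 123.85 = 888.15, so the highest integer P_c is 888 mb.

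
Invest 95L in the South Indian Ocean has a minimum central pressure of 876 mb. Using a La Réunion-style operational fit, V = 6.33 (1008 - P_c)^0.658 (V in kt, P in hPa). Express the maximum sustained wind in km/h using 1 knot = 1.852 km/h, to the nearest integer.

ΔP = 1008 − 876 = 132 mb.
V ≈ 6.33 × 132^0.658 = 6.33 × 24.851 ≈ 157.305 kt.
157.305 × 1.852 ≈ 291.33 km/h → 291 km/h.

291 km/h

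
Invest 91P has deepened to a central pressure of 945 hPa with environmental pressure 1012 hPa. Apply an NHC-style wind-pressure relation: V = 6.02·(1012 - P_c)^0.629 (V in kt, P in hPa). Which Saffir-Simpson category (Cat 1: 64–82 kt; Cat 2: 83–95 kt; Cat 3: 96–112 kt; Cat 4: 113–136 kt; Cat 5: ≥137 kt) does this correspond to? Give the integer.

ΔP = 1012 − 945 = 67 hPa.
V ≈ 6.02 × 67^0.629 = 6.02 × 14.08 ≈ 85 kt.
85 kt falls in the Category 2 band.

2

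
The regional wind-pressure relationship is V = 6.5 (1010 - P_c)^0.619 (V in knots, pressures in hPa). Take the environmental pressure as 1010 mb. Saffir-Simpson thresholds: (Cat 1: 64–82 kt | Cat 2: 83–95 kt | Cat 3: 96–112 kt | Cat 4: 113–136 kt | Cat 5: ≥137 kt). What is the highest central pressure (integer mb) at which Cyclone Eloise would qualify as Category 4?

Category 4 begins at V = 113 kt.
Required ΔP = (113/6.5)^(1/0.619) = 17.385^1.616 ≈ 100.81 mb.
P_c ≤ 1010 − 100.81 = 909.19, so the highest integer P_c is 909 mb.

909 mb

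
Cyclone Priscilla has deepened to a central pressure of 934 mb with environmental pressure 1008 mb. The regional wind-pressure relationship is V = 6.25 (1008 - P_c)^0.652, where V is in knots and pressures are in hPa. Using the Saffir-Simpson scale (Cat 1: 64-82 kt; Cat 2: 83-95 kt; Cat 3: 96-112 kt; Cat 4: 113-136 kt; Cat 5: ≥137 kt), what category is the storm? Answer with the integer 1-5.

3

ΔP = 1008 − 934 = 74 mb.
V ≈ 6.25 × 74^0.652 = 6.25 × 16.55 ≈ 103 kt.
103 kt falls in the Category 3 band.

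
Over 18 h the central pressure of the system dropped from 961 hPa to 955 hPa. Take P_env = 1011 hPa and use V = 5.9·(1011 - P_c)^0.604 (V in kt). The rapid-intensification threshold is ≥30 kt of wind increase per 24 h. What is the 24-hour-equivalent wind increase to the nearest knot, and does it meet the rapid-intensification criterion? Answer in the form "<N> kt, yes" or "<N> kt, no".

V₁: ΔP = 50, V ≈ 5.9 × 50^0.604 ≈ 62.67 kt.
V₂: ΔP = 56, V ≈ 5.9 × 56^0.604 ≈ 67.11 kt.
ΔV over 18 h = 4.44 kt → 24 h equivalent = 4.44 × 24/18 ≈ 5.92 kt.
6 kt < 30 kt ⇒ not rapid intensification.

6 kt, no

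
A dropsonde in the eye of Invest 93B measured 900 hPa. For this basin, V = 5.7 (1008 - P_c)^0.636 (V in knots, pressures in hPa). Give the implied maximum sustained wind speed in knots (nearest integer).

112 kt

ΔP = 1008 − 900 = 108 hPa.
108^0.636 ≈ 19.645.
V ≈ 5.7 × 19.645 ≈ 112.0 kt.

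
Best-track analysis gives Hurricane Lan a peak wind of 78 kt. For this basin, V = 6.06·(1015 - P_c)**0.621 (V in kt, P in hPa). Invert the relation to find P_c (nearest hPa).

954 hPa

ΔP = (V / 6.06)^(1/0.621) = (78/6.06)^1.610.
78/6.06 = 12.871; 12.871^1.610 ≈ 61.21 hPa.
P_c = 1015 − 61.21 = 953.79 ≈ 954 hPa.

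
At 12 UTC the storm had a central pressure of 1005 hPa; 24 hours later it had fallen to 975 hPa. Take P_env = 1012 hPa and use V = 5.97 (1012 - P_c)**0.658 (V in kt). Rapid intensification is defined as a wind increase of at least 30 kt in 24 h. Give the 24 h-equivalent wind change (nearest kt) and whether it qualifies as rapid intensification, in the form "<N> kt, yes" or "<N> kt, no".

43 kt, yes

V₁: ΔP = 7, V ≈ 5.97 × 7^0.658 ≈ 21.48 kt.
V₂: ΔP = 37, V ≈ 5.97 × 37^0.658 ≈ 64.25 kt.
ΔV over 24 h = 42.77 kt → 24 h equivalent = 42.77 × 24/24 ≈ 42.77 kt.
43 kt ≥ 30 kt ⇒ rapid intensification.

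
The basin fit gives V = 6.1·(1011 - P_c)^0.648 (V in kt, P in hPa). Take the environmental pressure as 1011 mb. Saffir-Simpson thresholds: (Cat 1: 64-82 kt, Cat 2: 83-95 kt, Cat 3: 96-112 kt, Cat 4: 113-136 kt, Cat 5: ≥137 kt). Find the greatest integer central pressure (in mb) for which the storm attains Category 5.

889 mb

Category 5 begins at V = 137 kt.
Required ΔP = (137/6.1)^(1/0.648) = 22.459^1.543 ≈ 121.75 mb.
P_c ≤ 1011 − 121.75 = 889.25, so the highest integer P_c is 889 mb.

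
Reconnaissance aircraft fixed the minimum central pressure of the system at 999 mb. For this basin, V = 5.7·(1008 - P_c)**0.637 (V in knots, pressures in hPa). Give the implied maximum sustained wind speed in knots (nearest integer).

23 kt

ΔP = 1008 − 999 = 9 mb.
9^0.637 ≈ 4.054.
V ≈ 5.7 × 4.054 ≈ 23.1 kt.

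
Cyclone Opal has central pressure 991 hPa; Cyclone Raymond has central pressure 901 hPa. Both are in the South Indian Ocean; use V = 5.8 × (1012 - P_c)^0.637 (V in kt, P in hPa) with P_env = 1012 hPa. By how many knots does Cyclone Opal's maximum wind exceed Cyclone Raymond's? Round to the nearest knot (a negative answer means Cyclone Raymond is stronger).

-76 kt

Cyclone Opal: ΔP = 21; V ≈ 5.8 × 21^0.637 ≈ 40.33 kt.
Cyclone Raymond: ΔP = 111; V ≈ 5.8 × 111^0.637 ≈ 116.49 kt.
Difference ≈ 40.33 − 116.49 = -76.16 → -76 kt.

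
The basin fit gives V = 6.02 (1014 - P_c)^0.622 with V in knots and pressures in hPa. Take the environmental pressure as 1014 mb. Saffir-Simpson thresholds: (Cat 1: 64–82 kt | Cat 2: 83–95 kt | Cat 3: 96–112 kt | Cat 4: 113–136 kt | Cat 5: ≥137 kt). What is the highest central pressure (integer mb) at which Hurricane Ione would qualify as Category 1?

Category 1 begins at V = 64 kt.
Required ΔP = (64/6.02)^(1/0.622) = 10.631^1.608 ≈ 44.72 mb.
P_c ≤ 1014 − 44.72 = 969.28, so the highest integer P_c is 969 mb.

969 mb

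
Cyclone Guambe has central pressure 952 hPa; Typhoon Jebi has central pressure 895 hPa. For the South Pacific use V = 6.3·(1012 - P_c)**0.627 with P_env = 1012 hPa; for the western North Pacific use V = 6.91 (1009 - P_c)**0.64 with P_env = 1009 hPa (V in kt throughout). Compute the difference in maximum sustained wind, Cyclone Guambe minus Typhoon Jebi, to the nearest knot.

-61 kt

Cyclone Guambe: ΔP = 60; V ≈ 6.3 × 60^0.627 ≈ 82.08 kt.
Typhoon Jebi: ΔP = 114; V ≈ 6.91 × 114^0.64 ≈ 143.18 kt.
Difference ≈ 82.08 − 143.18 = -61.10 → -61 kt.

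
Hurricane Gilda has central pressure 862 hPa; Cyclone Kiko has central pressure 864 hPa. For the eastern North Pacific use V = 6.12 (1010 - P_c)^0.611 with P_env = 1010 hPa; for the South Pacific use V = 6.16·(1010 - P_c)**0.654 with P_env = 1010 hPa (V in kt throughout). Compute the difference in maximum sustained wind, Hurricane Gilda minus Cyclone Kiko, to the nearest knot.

-31 kt

Hurricane Gilda: ΔP = 148; V ≈ 6.12 × 148^0.611 ≈ 129.65 kt.
Cyclone Kiko: ΔP = 146; V ≈ 6.16 × 146^0.654 ≈ 160.35 kt.
Difference ≈ 129.65 − 160.35 = -30.70 → -31 kt.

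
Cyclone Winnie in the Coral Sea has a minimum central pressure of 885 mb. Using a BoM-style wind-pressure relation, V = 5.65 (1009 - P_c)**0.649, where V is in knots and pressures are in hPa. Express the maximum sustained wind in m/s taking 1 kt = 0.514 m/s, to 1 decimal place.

ΔP = 1009 − 885 = 124 mb.
V ≈ 5.65 × 124^0.649 = 5.65 × 22.837 ≈ 129.027 kt.
129.027 × 0.514 ≈ 66.32 m/s → 66.3 m/s.

66.3 m/s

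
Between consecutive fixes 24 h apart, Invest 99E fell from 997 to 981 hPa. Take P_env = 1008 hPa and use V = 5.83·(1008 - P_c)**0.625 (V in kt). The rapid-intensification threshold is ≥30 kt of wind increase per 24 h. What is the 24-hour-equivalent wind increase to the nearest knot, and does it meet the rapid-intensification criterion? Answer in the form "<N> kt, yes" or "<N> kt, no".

20 kt, no

V₁: ΔP = 11, V ≈ 5.83 × 11^0.625 ≈ 26.09 kt.
V₂: ΔP = 27, V ≈ 5.83 × 27^0.625 ≈ 45.74 kt.
ΔV over 24 h = 19.65 kt → 24 h equivalent = 19.65 × 24/24 ≈ 19.65 kt.
20 kt < 30 kt ⇒ not rapid intensification.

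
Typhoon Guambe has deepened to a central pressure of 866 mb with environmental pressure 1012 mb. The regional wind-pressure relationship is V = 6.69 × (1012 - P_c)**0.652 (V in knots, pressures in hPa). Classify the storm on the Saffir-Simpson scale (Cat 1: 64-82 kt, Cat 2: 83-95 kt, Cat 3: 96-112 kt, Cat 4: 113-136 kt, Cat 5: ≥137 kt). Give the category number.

ΔP = 1012 − 866 = 146 mb.
V ≈ 6.69 × 146^0.652 = 6.69 × 25.77 ≈ 172 kt.
172 kt falls in the Category 5 band.

5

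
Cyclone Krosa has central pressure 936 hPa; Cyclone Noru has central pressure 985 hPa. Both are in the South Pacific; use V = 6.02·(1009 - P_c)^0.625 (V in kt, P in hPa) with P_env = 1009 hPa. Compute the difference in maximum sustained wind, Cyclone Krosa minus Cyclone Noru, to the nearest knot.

44 kt

Cyclone Krosa: ΔP = 73; V ≈ 6.02 × 73^0.625 ≈ 87.94 kt.
Cyclone Noru: ΔP = 24; V ≈ 6.02 × 24^0.625 ≈ 43.88 kt.
Difference ≈ 87.94 − 43.88 = 44.06 → 44 kt.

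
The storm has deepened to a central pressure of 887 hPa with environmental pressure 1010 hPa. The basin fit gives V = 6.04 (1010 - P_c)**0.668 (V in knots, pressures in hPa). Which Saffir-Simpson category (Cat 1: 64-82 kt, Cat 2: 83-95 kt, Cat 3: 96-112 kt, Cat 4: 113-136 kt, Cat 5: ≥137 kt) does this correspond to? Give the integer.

ΔP = 1010 − 887 = 123 hPa.
V ≈ 6.04 × 123^0.668 = 6.04 × 24.89 ≈ 150 kt.
150 kt falls in the Category 5 band.

5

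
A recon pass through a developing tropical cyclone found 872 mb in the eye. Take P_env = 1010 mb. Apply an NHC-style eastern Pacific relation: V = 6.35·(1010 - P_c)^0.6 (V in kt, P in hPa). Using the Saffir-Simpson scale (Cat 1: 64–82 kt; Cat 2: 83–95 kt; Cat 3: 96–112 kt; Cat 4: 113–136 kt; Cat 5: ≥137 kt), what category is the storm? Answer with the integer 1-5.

ΔP = 1010 − 872 = 138 mb.
V ≈ 6.35 × 138^0.6 = 6.35 × 19.23 ≈ 122 kt.
122 kt falls in the Category 4 band.

4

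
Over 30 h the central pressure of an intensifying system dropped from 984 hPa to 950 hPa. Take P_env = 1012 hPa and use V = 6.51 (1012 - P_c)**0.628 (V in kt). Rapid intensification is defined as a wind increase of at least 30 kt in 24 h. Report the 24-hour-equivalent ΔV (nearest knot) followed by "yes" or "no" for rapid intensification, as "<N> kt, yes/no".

27 kt, no

V₁: ΔP = 28, V ≈ 6.51 × 28^0.628 ≈ 52.77 kt.
V₂: ΔP = 62, V ≈ 6.51 × 62^0.628 ≈ 86.94 kt.
ΔV over 30 h = 34.17 kt → 24 h equivalent = 34.17 × 24/30 ≈ 27.34 kt.
27 kt < 30 kt ⇒ not rapid intensification.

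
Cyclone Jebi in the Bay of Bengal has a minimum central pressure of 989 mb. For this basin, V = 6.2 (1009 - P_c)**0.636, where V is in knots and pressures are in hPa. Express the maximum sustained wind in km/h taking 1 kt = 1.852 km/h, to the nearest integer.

77 km/h

ΔP = 1009 − 989 = 20 mb.
V ≈ 6.2 × 20^0.636 = 6.2 × 6.721 ≈ 41.672 kt.
41.672 × 1.852 ≈ 77.18 km/h → 77 km/h.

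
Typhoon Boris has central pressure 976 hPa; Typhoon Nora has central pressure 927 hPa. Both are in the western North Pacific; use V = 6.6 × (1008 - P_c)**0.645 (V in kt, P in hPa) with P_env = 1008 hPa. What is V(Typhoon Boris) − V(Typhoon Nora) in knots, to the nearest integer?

-51 kt

Typhoon Boris: ΔP = 32; V ≈ 6.6 × 32^0.645 ≈ 61.71 kt.
Typhoon Nora: ΔP = 81; V ≈ 6.6 × 81^0.645 ≈ 112.34 kt.
Difference ≈ 61.71 − 112.34 = -50.63 → -51 kt.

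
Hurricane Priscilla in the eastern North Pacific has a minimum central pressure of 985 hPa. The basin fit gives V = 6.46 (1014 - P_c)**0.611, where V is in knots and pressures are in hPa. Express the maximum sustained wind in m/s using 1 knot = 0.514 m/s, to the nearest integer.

ΔP = 1014 − 985 = 29 hPa.
V ≈ 6.46 × 29^0.611 = 6.46 × 7.826 ≈ 50.554 kt.
50.554 × 0.514 ≈ 25.98 m/s → 26 m/s.

26 m/s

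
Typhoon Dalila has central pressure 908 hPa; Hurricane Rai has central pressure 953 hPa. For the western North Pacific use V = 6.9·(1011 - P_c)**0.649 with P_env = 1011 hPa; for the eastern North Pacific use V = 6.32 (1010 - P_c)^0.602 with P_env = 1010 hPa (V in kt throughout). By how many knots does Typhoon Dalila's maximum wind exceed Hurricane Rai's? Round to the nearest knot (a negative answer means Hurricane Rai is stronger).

68 kt

Typhoon Dalila: ΔP = 103; V ≈ 6.9 × 103^0.649 ≈ 139.69 kt.
Hurricane Rai: ΔP = 57; V ≈ 6.32 × 57^0.602 ≈ 72.07 kt.
Difference ≈ 139.69 − 72.07 = 67.62 → 68 kt.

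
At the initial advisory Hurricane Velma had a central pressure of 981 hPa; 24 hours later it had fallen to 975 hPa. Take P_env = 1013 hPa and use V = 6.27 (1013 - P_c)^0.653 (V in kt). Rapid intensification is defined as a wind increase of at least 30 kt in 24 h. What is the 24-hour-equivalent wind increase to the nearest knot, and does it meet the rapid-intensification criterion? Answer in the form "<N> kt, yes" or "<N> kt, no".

7 kt, no

V₁: ΔP = 32, V ≈ 6.27 × 32^0.653 ≈ 60.27 kt.
V₂: ΔP = 38, V ≈ 6.27 × 38^0.653 ≈ 67.43 kt.
ΔV over 24 h = 7.16 kt → 24 h equivalent = 7.16 × 24/24 ≈ 7.16 kt.
7 kt < 30 kt ⇒ not rapid intensification.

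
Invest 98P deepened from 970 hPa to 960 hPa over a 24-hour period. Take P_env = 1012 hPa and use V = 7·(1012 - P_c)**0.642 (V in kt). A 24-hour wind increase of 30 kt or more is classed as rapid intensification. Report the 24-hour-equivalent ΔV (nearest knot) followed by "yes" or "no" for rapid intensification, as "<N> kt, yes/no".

V₁: ΔP = 42, V ≈ 7 × 42^0.642 ≈ 77.13 kt.
V₂: ΔP = 52, V ≈ 7 × 52^0.642 ≈ 88.47 kt.
ΔV over 24 h = 11.34 kt → 24 h equivalent = 11.34 × 24/24 ≈ 11.34 kt.
11 kt < 30 kt ⇒ not rapid intensification.

11 kt, no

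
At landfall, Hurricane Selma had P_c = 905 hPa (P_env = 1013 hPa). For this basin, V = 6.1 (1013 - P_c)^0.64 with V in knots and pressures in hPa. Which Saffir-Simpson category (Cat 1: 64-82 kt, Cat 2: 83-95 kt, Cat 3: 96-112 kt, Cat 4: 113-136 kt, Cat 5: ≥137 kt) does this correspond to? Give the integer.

4

ΔP = 1013 − 905 = 108 hPa.
V ≈ 6.1 × 108^0.64 = 6.1 × 20.02 ≈ 122 kt.
122 kt falls in the Category 4 band.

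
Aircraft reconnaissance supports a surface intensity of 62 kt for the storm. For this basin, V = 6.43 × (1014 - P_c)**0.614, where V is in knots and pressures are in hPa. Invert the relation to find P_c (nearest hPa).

ΔP = (V / 6.43)^(1/0.614) = (62/6.43)^1.629.
62/6.43 = 9.642; 9.642^1.629 ≈ 40.08 hPa.
P_c = 1014 − 40.08 = 973.92 ≈ 974 hPa.

974 hPa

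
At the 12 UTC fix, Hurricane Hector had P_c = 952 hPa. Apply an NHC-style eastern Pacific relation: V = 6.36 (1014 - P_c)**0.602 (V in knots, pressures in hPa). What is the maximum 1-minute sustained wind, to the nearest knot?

76 kt

ΔP = 1014 − 952 = 62 hPa.
62^0.602 ≈ 11.996.
V ≈ 6.36 × 11.996 ≈ 76.3 kt.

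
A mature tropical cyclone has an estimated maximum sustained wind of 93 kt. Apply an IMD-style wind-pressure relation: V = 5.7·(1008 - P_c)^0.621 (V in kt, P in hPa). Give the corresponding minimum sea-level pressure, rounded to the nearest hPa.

ΔP = (V / 5.7)^(1/0.621) = (93/5.7)^1.610.
93/5.7 = 16.316; 16.316^1.610 ≈ 89.67 hPa.
P_c = 1008 − 89.67 = 918.33 ≈ 918 hPa.

918 hPa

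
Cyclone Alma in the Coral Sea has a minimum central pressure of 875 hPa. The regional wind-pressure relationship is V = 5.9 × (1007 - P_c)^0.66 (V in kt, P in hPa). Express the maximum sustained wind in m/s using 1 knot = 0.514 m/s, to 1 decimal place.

76.1 m/s

ΔP = 1007 − 875 = 132 hPa.
V ≈ 5.9 × 132^0.66 = 5.9 × 25.095 ≈ 148.058 kt.
148.058 × 0.514 ≈ 76.10 m/s → 76.1 m/s.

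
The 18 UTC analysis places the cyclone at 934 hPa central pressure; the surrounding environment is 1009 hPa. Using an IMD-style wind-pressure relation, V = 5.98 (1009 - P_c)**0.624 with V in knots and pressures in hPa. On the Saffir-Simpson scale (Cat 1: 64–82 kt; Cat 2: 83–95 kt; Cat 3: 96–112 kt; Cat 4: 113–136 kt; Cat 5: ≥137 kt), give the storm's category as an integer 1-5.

ΔP = 1009 − 934 = 75 hPa.
V ≈ 5.98 × 75^0.624 = 5.98 × 14.79 ≈ 88 kt.
88 kt falls in the Category 2 band.

2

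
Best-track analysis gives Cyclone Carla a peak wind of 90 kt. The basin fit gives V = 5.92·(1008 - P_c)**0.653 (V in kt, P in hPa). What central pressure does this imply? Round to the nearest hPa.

ΔP = (V / 5.92)^(1/0.653) = (90/5.92)^1.531.
90/5.92 = 15.203; 15.203^1.531 ≈ 64.56 hPa.
P_c = 1008 − 64.56 = 943.44 ≈ 943 hPa.

943 hPa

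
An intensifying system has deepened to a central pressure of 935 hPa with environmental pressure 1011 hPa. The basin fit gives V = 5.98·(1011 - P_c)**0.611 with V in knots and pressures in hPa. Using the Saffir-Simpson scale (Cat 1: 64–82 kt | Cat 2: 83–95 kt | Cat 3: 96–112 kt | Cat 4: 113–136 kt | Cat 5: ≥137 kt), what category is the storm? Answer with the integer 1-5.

ΔP = 1011 − 935 = 76 hPa.
V ≈ 5.98 × 76^0.611 = 5.98 × 14.10 ≈ 84 kt.
84 kt falls in the Category 2 band.

2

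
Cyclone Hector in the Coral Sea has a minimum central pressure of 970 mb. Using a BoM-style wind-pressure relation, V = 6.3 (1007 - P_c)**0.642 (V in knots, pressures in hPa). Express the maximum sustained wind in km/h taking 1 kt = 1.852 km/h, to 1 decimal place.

118.5 km/h

ΔP = 1007 − 970 = 37 mb.
V ≈ 6.3 × 37^0.642 = 6.3 × 10.157 ≈ 63.992 kt.
63.992 × 1.852 ≈ 118.51 km/h → 118.5 km/h.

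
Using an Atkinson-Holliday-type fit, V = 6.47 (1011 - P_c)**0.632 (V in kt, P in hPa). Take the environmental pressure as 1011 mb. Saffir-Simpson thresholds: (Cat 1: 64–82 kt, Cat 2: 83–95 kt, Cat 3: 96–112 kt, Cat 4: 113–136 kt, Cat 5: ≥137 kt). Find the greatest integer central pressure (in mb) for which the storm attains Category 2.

Category 2 begins at V = 83 kt.
Required ΔP = (83/6.47)^(1/0.632) = 12.828^1.582 ≈ 56.68 mb.
P_c ≤ 1011 − 56.68 = 954.32, so the highest integer P_c is 954 mb.

954 mb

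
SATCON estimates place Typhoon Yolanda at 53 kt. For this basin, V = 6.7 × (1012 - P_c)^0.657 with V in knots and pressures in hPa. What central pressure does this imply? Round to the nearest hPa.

989 hPa

ΔP = (V / 6.7)^(1/0.657) = (53/6.7)^1.522.
53/6.7 = 7.910; 7.910^1.522 ≈ 23.29 hPa.
P_c = 1012 − 23.29 = 988.71 ≈ 989 hPa.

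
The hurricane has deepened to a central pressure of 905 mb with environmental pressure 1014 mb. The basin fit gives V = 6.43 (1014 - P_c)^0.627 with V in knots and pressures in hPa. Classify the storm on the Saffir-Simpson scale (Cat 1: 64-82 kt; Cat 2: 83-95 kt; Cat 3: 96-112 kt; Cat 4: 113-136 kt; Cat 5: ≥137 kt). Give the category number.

4

ΔP = 1014 − 905 = 109 mb.
V ≈ 6.43 × 109^0.627 = 6.43 × 18.94 ≈ 122 kt.
122 kt falls in the Category 4 band.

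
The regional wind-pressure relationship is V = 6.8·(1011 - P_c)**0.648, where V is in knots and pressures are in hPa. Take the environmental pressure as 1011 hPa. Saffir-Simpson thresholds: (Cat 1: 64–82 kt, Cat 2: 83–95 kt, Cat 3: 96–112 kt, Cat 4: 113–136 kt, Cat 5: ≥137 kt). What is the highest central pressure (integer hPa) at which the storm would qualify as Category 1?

Category 1 begins at V = 64 kt.
Required ΔP = (64/6.8)^(1/0.648) = 9.412^1.543 ≈ 31.81 hPa.
P_c ≤ 1011 − 31.81 = 979.19, so the highest integer P_c is 979 hPa.

979 hPa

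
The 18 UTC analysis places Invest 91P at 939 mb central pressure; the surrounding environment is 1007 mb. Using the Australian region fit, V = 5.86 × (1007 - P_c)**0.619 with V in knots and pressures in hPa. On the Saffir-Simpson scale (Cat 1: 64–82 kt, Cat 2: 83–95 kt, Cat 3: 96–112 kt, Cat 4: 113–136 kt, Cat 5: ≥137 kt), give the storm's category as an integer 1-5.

ΔP = 1007 − 939 = 68 mb.
V ≈ 5.86 × 68^0.619 = 5.86 × 13.62 ≈ 80 kt.
80 kt falls in the Category 1 band.

1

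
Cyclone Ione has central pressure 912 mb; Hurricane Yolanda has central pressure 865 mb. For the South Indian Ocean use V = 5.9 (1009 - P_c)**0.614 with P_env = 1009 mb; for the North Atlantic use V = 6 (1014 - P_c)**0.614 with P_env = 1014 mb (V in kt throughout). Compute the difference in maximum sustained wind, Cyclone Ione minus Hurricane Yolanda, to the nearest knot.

-32 kt

Cyclone Ione: ΔP = 97; V ≈ 5.9 × 97^0.614 ≈ 97.89 kt.
Hurricane Yolanda: ΔP = 149; V ≈ 6 × 149^0.614 ≈ 129.56 kt.
Difference ≈ 97.89 − 129.56 = -31.67 → -32 kt.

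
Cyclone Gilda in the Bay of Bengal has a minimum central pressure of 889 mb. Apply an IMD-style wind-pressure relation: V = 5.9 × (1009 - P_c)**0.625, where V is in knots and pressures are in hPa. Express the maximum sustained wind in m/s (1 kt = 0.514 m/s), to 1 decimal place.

ΔP = 1009 − 889 = 120 mb.
V ≈ 5.9 × 120^0.625 = 5.9 × 19.929 ≈ 117.582 kt.
117.582 × 0.514 ≈ 60.44 m/s → 60.4 m/s.

60.4 m/s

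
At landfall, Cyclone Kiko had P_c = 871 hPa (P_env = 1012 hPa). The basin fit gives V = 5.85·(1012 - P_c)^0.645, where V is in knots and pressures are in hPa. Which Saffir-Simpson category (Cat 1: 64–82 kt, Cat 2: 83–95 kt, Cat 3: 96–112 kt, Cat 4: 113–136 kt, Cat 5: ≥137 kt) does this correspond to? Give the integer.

5

ΔP = 1012 − 871 = 141 hPa.
V ≈ 5.85 × 141^0.645 = 5.85 × 24.34 ≈ 142 kt.
142 kt falls in the Category 5 band.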